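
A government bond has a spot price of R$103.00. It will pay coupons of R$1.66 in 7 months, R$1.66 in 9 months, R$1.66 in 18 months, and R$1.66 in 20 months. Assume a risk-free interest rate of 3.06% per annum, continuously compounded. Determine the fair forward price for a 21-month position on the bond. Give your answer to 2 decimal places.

R$101.90

PV(coupons) I = 1.66·e^(−0.0306·7/12) + 1.66·e^(−0.0306·9/12) + 1.66·e^(−0.0306·18/12) + 1.66·e^(−0.0306·20/12)
I = 1.6306 + 1.6223 + 1.5855 + 1.5775 = 6.4159
F = (S − I)·e^(rT) = (103.00 − 6.4159) · e^(0.0306·21/12)
= 96.5841 · e^0.053550 = 96.5841 × 1.055010 = R$101.90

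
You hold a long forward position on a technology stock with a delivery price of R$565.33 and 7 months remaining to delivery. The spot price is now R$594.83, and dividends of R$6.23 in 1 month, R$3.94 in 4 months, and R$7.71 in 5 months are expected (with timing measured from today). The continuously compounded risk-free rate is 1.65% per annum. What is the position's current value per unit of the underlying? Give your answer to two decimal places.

PV(remaining dividends) I = 6.23·e^(−0.0165·1/12) + 3.94·e^(−0.0165·4/12) + 7.71·e^(−0.0165·5/12) = 17.7970
Current forward F = (S − I)·e^(rT) = (594.83 − 17.7970)·e^(0.0165·7/12) = 577.0330 × 1.009671 = 582.6135
Value (long) = (F − K)·e^(−rT) = (582.6135 − 565.33) × 0.990421 = 17.1179
Value = R$17.12

R$17.12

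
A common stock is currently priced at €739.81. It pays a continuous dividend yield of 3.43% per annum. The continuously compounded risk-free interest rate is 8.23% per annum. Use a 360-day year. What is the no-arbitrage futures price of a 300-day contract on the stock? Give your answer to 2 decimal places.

€770.00

F = S·e^((r − q)T) = 739.81 · e^((0.0823 − 0.0343) × 300/360)
= 739.81 · e^0.040000 = 739.81 × 1.040811
F = €770.00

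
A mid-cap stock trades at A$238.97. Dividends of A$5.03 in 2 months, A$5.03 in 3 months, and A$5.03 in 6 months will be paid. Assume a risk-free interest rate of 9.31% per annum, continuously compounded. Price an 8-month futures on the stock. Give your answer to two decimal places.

PV(dividends) I = 5.03·e^(−0.0931·2/12) + 5.03·e^(−0.0931·3/12) + 5.03·e^(−0.0931·6/12)
I = 4.9526 + 4.9143 + 4.8012 = 14.6681
F = (S − I)·e^(rT) = (238.97 − 14.6681) · e^(0.0931·8/12)
= 224.3019 · e^0.062067 = 224.3019 × 1.064034 = A$238.66

A$238.66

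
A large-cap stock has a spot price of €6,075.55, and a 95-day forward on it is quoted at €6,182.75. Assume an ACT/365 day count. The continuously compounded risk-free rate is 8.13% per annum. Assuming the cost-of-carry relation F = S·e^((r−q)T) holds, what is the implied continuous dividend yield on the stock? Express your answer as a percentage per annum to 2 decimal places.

From F = S·e^((r−q)T): (r − q) = ln(F/S)/T
ln(6182.75/6075.55) = ln(1.017644) = 0.017490
(r − q) = 0.017490 / (95/365) = 0.067198
q = r − ln(F/S)/T = 0.0813 − 0.067198 = 0.014102
q = 1.41%

1.41%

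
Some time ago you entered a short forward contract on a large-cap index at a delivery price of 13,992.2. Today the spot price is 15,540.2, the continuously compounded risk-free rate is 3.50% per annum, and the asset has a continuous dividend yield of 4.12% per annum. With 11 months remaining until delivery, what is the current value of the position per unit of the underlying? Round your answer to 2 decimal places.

-1413.83

Current fair forward for the remaining 11 months: F = S·e^((r − q)·T), (r − q) = 0.0350 − 0.0412 = -0.0062
F = 15540.2 · e^(-0.0062 × 11/12) = 15540.2 × 0.99433279 = 15452.1304
Value of long forward = (F − K)·e^(−rT) = (15452.1304 − 13992.2) · e^(−0.0350·11/12)
= 1459.9304 × 0.96842588 = 1413.83
Short position value = −(long value) = -1413.83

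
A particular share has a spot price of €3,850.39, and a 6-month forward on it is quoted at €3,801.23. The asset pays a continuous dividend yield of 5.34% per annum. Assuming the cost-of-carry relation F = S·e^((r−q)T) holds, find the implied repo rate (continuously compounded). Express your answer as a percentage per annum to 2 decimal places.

2.77%

From F = S·e^((r−q)T): (r − q) = ln(F/S)/T
ln(3801.23/3850.39) = ln(0.987232) = -0.012850
(r − q) = -0.012850 / (6/12) = -0.025700
r = ln(F/S)/T + q = -0.025700 + 0.0534 = 0.027700
r = 2.77%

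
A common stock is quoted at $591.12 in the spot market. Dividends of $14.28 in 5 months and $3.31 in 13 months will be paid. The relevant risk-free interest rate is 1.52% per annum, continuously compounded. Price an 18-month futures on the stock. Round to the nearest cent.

PV(dividends) I = 14.28·e^(−0.0152·5/12) + 3.31·e^(−0.0152·13/12)
I = 14.1898 + 3.2559 = 17.4457
F = (S − I)·e^(rT) = (591.12 − 17.4457) · e^(0.0152·18/12)
= 573.6743 · e^0.022800 = 573.6743 × 1.023062 = $586.90

$586.90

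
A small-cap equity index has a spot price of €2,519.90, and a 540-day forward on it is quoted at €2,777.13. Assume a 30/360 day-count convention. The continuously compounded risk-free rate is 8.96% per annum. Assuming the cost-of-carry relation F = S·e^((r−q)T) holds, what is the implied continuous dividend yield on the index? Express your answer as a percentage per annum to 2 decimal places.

From F = S·e^((r−q)T): (r − q) = ln(F/S)/T
ln(2777.13/2519.90) = ln(1.102079) = 0.097198
(r − q) = 0.097198 / (540/360) = 0.064799
q = r − ln(F/S)/T = 0.0896 − 0.064799 = 0.024801
q = 2.48%

2.48%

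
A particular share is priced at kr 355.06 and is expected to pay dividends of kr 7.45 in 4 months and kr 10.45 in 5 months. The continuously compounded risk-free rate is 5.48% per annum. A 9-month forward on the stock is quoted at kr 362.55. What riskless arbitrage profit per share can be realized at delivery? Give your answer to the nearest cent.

kr 10.86 per share

PV(dividends) I = 7.45·e^(−0.0548·4/12) + 10.45·e^(−0.0548·5/12) = 17.5292
Fair forward F* = (S − I)·e^(rT) = (355.06 − 17.5292)·e^0.041100 = 337.5308 × 1.041956 = 351.6922
Market kr 362.55 > fair 351.6922: forward overpriced → cash-and-carry (borrow at r, buy the stock and collect the dividends, short the forward).
Profit at T = |F_mkt − F*| = |362.55 − 351.6922| = kr 10.86 per share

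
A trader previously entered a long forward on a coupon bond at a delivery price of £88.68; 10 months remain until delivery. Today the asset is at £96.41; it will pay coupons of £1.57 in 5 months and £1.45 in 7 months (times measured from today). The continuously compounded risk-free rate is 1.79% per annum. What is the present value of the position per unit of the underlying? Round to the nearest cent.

PV(remaining coupons) I = 1.57·e^(−0.0179·5/12) + 1.45·e^(−0.0179·7/12) = 2.9933
Current forward F = (S − I)·e^(rT) = (96.41 − 2.9933)·e^(0.0179·10/12) = 93.4167 × 1.015028 = 94.8206
Value (long) = (F − K)·e^(−rT) = (94.8206 − 88.68) × 0.985194 = 6.0497
Value = £6.05

£6.05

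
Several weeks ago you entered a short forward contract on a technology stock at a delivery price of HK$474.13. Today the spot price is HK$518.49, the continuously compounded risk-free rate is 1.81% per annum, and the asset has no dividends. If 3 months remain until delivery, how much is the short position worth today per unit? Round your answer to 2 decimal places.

Current fair forward for the remaining 3 months: F = S·e^(r·T), r = 0.0181
F = 518.49 · e^(0.0181 × 3/12) = 518.49 × 1.004535 = 520.8414
Value of long forward = (F − K)·e^(−rT) = (520.8414 − 474.13) · e^(−0.0181·3/12)
= 46.7114 × 0.995485 = 46.50
Short position value = −(long value) = -HK$46.50

-HK$46.50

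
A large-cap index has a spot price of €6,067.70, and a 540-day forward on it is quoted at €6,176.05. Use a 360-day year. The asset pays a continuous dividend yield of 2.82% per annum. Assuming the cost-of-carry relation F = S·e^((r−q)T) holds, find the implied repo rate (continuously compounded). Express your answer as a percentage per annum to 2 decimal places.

4.00%

From F = S·e^((r−q)T): (r − q) = ln(F/S)/T
ln(6176.05/6067.70) = ln(1.017857) = 0.017699
(r − q) = 0.017699 / (540/360) = 0.011799
r = ln(F/S)/T + q = 0.011799 + 0.0282 = 0.039999
r = 4.00%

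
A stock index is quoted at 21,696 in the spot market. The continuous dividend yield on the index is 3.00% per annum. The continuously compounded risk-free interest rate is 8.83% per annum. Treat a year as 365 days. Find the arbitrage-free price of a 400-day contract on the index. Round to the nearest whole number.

F = S·e^((r − q)T) = 21696 · e^((0.0883 − 0.0300) × 400/365)
= 21696 · e^0.063890 = 21696 × 1.065975
F = 23,127

23,127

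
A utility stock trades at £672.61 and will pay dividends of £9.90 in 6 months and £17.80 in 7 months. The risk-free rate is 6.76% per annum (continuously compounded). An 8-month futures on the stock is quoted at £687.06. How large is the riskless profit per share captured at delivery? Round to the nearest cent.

£11.36 per share

PV(dividends) I = 9.90·e^(−0.0676·6/12) + 17.80·e^(−0.0676·7/12) = 26.6827
Fair futures F* = (S − I)·e^(rT) = (672.61 − 26.6827)·e^0.045067 = 645.9273 × 1.046098 = 675.7033
Market £687.06 > fair 675.7033: forward overpriced → cash-and-carry (borrow at r, buy the stock and collect the dividends, short the forward).
Profit at T = |F_mkt − F*| = |687.06 − 675.7033| = £11.36 per share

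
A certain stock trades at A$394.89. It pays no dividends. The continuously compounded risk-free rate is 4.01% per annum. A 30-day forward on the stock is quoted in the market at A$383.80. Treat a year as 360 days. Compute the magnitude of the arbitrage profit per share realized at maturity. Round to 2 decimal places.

Fair forward: F* = S·e^(carry·T), with carry = r = 0.0401
F* = 394.89 · e^(0.0401 × 30/360) = 394.89 · e^0.003342 = 394.89 × 1.003348 = A$396.2121
Market A$383.80 < fair A$396.2121: forward underpriced → reverse cash-and-carry (short spot, go long the forward).
At maturity, profit = |F_mkt − F*| = |383.80 − 396.2121| = A$12.41 per share

A$12.41 per share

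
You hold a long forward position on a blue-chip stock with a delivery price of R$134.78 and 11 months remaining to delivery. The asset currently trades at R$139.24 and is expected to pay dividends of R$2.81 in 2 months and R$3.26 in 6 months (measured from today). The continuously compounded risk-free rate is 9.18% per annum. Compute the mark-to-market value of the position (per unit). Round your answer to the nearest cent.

R$9.46

PV(remaining dividends) I = 2.81·e^(−0.0918·2/12) + 3.26·e^(−0.0918·6/12) = 5.8811
Current forward F = (S − I)·e^(rT) = (139.24 − 5.8811)·e^(0.0918·11/12) = 133.3589 × 1.087792 = 145.0667
Value (long) = (F − K)·e^(−rT) = (145.0667 − 134.78) × 0.919293 = 9.4565
Value = R$9.46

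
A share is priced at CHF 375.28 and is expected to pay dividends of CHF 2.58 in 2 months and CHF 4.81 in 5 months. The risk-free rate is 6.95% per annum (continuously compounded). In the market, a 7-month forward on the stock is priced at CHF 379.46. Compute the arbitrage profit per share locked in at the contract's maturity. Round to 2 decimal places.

CHF 3.83 per share

PV(dividends) I = 2.58·e^(−0.0695·2/12) + 4.81·e^(−0.0695·5/12) = 7.2230
Fair forward F* = (S − I)·e^(rT) = (375.28 − 7.2230)·e^0.040542 = 368.0570 × 1.041375 = 383.2854
Market CHF 379.46 < fair 383.2854: forward underpriced → reverse cash-and-carry (short the stock, invest proceeds at r, pay the dividends, go long the forward).
Profit at T = |F_mkt − F*| = |379.46 − 383.2854| = CHF 3.83 per share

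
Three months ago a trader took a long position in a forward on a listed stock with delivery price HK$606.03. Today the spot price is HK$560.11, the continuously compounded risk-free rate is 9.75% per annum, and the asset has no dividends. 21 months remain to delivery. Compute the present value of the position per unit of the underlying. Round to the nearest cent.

Current fair forward for the remaining 21 months: F = S·e^(r·T), r = 0.0975
F = 560.11 · e^(0.0975 × 21/12) = 560.11 × 1.186046 = 664.3162
Value of long forward = (F − K)·e^(−rT) = (664.3162 − 606.03) · e^(−0.0975·21/12)
= 58.2862 × 0.843138 = 49.14

HK$49.14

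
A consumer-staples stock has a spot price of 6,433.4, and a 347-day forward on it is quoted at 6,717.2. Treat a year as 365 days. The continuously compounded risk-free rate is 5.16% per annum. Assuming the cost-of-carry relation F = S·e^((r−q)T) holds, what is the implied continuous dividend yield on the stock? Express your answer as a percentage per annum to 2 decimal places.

0.62%

From F = S·e^((r−q)T): (r − q) = ln(F/S)/T
ln(6717.2/6433.4) = ln(1.044114) = 0.043169
(r − q) = 0.043169 / (347/365) = 0.045408
q = r − ln(F/S)/T = 0.0516 − 0.045408 = 0.006192
q = 0.62%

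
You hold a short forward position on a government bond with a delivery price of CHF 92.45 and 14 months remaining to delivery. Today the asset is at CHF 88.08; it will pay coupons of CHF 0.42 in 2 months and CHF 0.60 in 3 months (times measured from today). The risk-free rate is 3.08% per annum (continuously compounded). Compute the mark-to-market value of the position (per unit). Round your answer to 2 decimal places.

PV(remaining coupons) I = 0.42·e^(−0.0308·2/12) + 0.60·e^(−0.0308·3/12) = 1.0132
Current forward F = (S − I)·e^(rT) = (88.08 − 1.0132)·e^(0.0308·14/12) = 87.0668 × 1.036587 = 90.2523
Value (long) = (F − K)·e^(−rT) = (90.2523 − 92.45) × 0.964705 = -2.1201
Short position value = −(long value) = CHF 2.12

CHF 2.12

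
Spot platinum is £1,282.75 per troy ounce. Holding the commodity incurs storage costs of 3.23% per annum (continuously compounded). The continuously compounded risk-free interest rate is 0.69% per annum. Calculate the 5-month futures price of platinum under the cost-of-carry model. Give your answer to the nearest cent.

Net carry = r + u − y = 0.0069 + 0.0323 − 0.0000 = 0.0392
F = S·e^((r+u−y)T) = 1282.75 · e^(0.0392 × 5/12) = 1282.75 · e^0.01633333
= 1282.75 × 1.01646745 = £1,303.87 per troy ounce

£1,303.87 per troy ounce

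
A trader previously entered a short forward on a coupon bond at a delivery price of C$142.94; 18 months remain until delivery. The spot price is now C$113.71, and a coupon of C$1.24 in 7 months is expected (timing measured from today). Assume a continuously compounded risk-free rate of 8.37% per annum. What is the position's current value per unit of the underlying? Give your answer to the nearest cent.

PV(remaining coupons) I = 1.24·e^(−0.0837·7/12) = 1.1809
Current forward F = (S − I)·e^(rT) = (113.71 − 1.1809)·e^(0.0837·18/12) = 112.5291 × 1.133772 = 127.5823
Value (long) = (F − K)·e^(−rT) = (127.5823 − 142.94) × 0.882012 = -13.5457
Short position value = −(long value) = C$13.55

C$13.55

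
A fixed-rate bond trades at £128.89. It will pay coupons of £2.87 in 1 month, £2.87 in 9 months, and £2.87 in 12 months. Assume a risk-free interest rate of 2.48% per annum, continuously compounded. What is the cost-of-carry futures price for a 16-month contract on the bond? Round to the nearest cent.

PV(coupons) I = 2.87·e^(−0.0248·1/12) + 2.87·e^(−0.0248·9/12) + 2.87·e^(−0.0248·12/12)
I = 2.8641 + 2.8171 + 2.7997 = 8.4809
F = (S − I)·e^(rT) = (128.89 − 8.4809) · e^(0.0248·16/12)
= 120.4091 · e^0.033067 = 120.4091 × 1.033620 = £124.46

£124.46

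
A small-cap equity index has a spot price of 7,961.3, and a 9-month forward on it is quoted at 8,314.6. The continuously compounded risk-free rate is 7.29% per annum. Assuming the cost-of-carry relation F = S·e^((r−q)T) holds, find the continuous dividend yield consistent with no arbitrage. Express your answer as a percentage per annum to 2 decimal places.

From F = S·e^((r−q)T): (r − q) = ln(F/S)/T
ln(8314.6/7961.3) = ln(1.044377) = 0.043421
(r − q) = 0.043421 / (9/12) = 0.057895
q = r − ln(F/S)/T = 0.0729 − 0.057895 = 0.015005
q = 1.50%

1.50%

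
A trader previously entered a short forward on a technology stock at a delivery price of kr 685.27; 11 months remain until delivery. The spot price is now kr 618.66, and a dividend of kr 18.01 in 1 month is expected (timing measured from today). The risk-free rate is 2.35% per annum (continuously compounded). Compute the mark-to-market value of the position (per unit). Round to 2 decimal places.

kr 69.98

PV(remaining dividends) I = 18.01·e^(−0.0235·1/12) = 17.9748
Current forward F = (S − I)·e^(rT) = (618.66 − 17.9748)·e^(0.0235·11/12) = 600.6852 × 1.021775 = 613.7651
Value (long) = (F − K)·e^(−rT) = (613.7651 − 685.27) × 0.978689 = -69.9811
Short position value = −(long value) = kr 69.98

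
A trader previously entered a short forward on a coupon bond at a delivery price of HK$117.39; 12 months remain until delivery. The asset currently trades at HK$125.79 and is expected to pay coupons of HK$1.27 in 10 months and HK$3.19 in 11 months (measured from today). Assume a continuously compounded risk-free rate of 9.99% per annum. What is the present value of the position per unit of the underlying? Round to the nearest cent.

PV(remaining coupons) I = 1.27·e^(−0.0999·10/12) + 3.19·e^(−0.0999·11/12) = 4.0794
Current forward F = (S − I)·e^(rT) = (125.79 − 4.0794)·e^(0.0999·12/12) = 121.7106 × 1.105060 = 134.4975
Value (long) = (F − K)·e^(−rT) = (134.4975 − 117.39) × 0.904928 = 15.4811
Short position value = −(long value) = -HK$15.48

-HK$15.48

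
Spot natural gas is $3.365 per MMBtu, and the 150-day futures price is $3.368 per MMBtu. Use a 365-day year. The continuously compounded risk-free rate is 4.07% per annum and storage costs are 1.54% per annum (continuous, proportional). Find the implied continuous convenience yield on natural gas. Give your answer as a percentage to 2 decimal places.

F = S·e^((r+u−y)T) ⇒ (r+u−y) = ln(F/S)/T
ln(3.368/3.365) = 0.000891; /T ⇒ 0.002168
y = r + u − ln(F/S)/T = 0.0407 + 0.0154 − 0.002168 = 0.053932
y = 5.39%

5.39%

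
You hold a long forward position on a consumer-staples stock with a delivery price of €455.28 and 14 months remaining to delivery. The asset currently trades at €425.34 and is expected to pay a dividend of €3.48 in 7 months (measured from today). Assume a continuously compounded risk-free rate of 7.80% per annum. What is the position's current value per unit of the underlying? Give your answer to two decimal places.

PV(remaining dividends) I = 3.48·e^(−0.0780·7/12) = 3.3252
Current forward F = (S − I)·e^(rT) = (425.34 − 3.3252)·e^(0.0780·14/12) = 422.0148 × 1.095269 = 462.2197
Value (long) = (F − K)·e^(−rT) = (462.2197 − 455.28) × 0.913018 = 6.3361
Value = €6.34

€6.34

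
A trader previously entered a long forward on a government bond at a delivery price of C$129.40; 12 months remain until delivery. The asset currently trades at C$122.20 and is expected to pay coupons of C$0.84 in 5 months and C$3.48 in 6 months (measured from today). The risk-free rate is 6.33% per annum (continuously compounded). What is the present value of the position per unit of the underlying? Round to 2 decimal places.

PV(remaining coupons) I = 0.84·e^(−0.0633·5/12) + 3.48·e^(−0.0633·6/12) = 4.1897
Current forward F = (S − I)·e^(rT) = (122.20 − 4.1897)·e^(0.0633·12/12) = 118.0103 × 1.065346 = 125.7218
Value (long) = (F − K)·e^(−rT) = (125.7218 − 129.40) × 0.938662 = -3.4526
Value = -C$3.45

-C$3.45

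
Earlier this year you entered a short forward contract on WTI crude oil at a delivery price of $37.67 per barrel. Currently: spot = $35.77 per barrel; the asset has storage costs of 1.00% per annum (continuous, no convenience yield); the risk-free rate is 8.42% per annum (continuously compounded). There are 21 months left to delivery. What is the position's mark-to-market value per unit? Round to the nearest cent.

-$3.89 per barrel

Current fair forward for the remaining 21 months: F = S·e^((r + u)·T), (r + u) = 0.0842 + 0.0100 = 0.0942
F = 35.77 · e^(0.0942 × 21/12) = 35.77 × 1.179216 = 42.1806
Value of long forward = (F − K)·e^(−rT) = (42.1806 − 37.67) · e^(−0.0842·21/12)
= 4.5106 × 0.862992 = 3.89
Short position value = −(long value) = -$3.89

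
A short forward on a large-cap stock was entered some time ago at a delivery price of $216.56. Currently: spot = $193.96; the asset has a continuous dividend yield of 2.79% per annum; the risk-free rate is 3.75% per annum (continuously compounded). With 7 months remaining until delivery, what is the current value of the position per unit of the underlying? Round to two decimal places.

$21.05

Current fair forward for the remaining 7 months: F = S·e^((r − q)·T), (r − q) = 0.0375 − 0.0279 = 0.0096
F = 193.96 · e^(0.0096 × 7/12) = 193.96 × 1.005616 = 195.0493
Value of long forward = (F − K)·e^(−rT) = (195.0493 − 216.56) · e^(−0.0375·7/12)
= -21.5107 × 0.978363 = -21.05
Short position value = −(long value) = $21.05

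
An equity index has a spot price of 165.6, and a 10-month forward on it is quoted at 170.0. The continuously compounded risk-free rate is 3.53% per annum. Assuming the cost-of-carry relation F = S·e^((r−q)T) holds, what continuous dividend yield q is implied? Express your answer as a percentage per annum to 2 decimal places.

0.38%

From F = S·e^((r−q)T): (r − q) = ln(F/S)/T
ln(170.0/165.6) = ln(1.026570) = 0.026223
(r − q) = 0.026223 / (10/12) = 0.031468
q = r − ln(F/S)/T = 0.0353 − 0.031468 = 0.003832
q = 0.38%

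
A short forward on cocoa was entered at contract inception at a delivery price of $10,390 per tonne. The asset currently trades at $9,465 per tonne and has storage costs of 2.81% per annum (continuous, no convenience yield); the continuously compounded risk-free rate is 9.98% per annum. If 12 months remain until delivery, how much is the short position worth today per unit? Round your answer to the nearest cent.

-$331.60 per tonne

Current fair forward for the remaining 12 months: F = S·e^((r + u)·T), (r + u) = 0.0998 + 0.0281 = 0.1279
F = 9465 · e^(0.1279 × 12/12) = 9465 × 1.13643935 = 10756.3984
Value of long forward = (F − K)·e^(−rT) = (10756.3984 − 10390) · e^(−0.0998·12/12)
= 366.3984 × 0.90501840 = 331.60
Short position value = −(long value) = -$331.60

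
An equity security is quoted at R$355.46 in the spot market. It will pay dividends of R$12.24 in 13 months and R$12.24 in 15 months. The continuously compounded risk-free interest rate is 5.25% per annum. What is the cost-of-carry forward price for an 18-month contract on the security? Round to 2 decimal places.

R$359.67

PV(dividends) I = 12.24·e^(−0.0525·13/12) + 12.24·e^(−0.0525·15/12)
I = 11.5633 + 11.4625 = 23.0258
F = (S − I)·e^(rT) = (355.46 − 23.0258) · e^(0.0525·18/12)
= 332.4342 · e^0.078750 = 332.4342 × 1.081934 = R$359.67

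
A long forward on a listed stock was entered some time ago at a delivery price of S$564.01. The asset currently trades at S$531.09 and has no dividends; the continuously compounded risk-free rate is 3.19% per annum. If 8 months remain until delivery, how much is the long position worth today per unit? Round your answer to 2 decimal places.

Current fair forward for the remaining 8 months: F = S·e^(r·T), r = 0.0319
F = 531.09 · e^(0.0319 × 8/12) = 531.09 × 1.021494 = 542.5052
Value of long forward = (F − K)·e^(−rT) = (542.5052 − 564.01) · e^(−0.0319·8/12)
= -21.5048 × 0.978958 = -21.05

-S$21.05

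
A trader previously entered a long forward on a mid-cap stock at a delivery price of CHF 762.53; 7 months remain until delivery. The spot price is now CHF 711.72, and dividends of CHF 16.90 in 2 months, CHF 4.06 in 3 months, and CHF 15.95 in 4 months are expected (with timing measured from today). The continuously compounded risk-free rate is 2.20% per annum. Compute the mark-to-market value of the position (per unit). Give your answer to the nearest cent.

PV(remaining dividends) I = 16.90·e^(−0.0220·2/12) + 4.06·e^(−0.0220·3/12) + 15.95·e^(−0.0220·4/12) = 36.7093
Current forward F = (S − I)·e^(rT) = (711.72 − 36.7093)·e^(0.0220·7/12) = 675.0107 × 1.012916 = 683.7291
Value (long) = (F − K)·e^(−rT) = (683.7291 − 762.53) × 0.987249 = -77.7961
Value = -CHF 77.80

-CHF 77.80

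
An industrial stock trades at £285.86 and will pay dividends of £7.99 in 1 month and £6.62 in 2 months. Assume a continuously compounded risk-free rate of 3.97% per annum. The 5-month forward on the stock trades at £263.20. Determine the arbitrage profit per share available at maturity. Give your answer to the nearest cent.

£12.65 per share

PV(dividends) I = 7.99·e^(−0.0397·1/12) + 6.62·e^(−0.0397·2/12) = 14.5400
Fair forward F* = (S − I)·e^(rT) = (285.86 − 14.5400)·e^0.016542 = 271.3200 × 1.016680 = 275.8456
Market £263.20 < fair 275.8456: forward underpriced → reverse cash-and-carry (short the stock, invest proceeds at r, pay the dividends, go long the forward).
Profit at T = |F_mkt − F*| = |263.20 − 275.8456| = £12.65 per share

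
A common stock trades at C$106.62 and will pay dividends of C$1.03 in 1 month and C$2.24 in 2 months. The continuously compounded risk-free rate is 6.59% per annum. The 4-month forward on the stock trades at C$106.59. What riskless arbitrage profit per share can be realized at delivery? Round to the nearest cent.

C$0.91 per share

PV(dividends) I = 1.03·e^(−0.0659·1/12) + 2.24·e^(−0.0659·2/12) = 3.2399
Fair forward F* = (S − I)·e^(rT) = (106.62 − 3.2399)·e^0.021967 = 103.3801 × 1.022210 = 105.6762
Market C$106.59 > fair 105.6762: forward overpriced → cash-and-carry (borrow at r, buy the stock and collect the dividends, short the forward).
Profit at T = |F_mkt − F*| = |106.59 − 105.6762| = C$0.91 per share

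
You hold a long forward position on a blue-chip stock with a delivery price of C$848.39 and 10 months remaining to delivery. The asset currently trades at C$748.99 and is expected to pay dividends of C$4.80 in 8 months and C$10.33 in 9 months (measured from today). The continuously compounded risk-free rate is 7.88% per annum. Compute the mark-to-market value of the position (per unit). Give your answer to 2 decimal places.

-C$59.77

PV(remaining dividends) I = 4.80·e^(−0.0788·8/12) + 10.33·e^(−0.0788·9/12) = 14.2915
Current forward F = (S − I)·e^(rT) = (748.99 − 14.2915)·e^(0.0788·10/12) = 734.6985 × 1.067871 = 784.5632
Value (long) = (F − K)·e^(−rT) = (784.5632 − 848.39) × 0.936443 = -59.7702
Value = -C$59.77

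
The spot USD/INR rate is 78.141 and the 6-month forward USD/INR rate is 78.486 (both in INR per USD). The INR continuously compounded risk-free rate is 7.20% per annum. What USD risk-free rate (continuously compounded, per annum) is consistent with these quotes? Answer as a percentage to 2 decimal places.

6.32%

F = S·e^((r_INR − r_USD)T) ⇒ r_USD = r_INR − ln(F/S)/T
ln(78.486/78.141) = 0.004405; /(6/12) = 0.008810
r_USD = 0.0720 − 0.008810 = 0.063190
r_USD = 6.32%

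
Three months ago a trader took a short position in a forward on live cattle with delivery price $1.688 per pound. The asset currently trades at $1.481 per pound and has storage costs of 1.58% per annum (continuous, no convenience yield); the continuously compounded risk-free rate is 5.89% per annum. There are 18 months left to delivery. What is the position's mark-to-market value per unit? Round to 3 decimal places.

$0.029 per pound

Current fair forward for the remaining 18 months: F = S·e^((r + u)·T), (r + u) = 0.0589 + 0.0158 = 0.0747
F = 1.481 · e^(0.0747 × 18/12) = 1.481 × 1.118569 = 1.6566
Value of long forward = (F − K)·e^(−rT) = (1.6566 − 1.688) · e^(−0.0589·18/12)
= -0.0314 × 0.915440 = -0.029
Short position value = −(long value) = $0.029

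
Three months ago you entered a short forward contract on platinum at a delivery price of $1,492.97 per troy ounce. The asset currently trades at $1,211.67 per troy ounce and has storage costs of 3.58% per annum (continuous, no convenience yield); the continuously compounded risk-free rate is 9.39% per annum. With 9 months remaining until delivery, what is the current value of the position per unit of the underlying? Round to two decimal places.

$146.80 per troy ounce

Current fair forward for the remaining 9 months: F = S·e^((r + u)·T), (r + u) = 0.0939 + 0.0358 = 0.1297
F = 1211.67 · e^(0.1297 × 9/12) = 1211.67 × 1.10216343 = 1335.4584
Value of long forward = (F − K)·e^(−rT) = (1335.4584 − 1492.97) · e^(−0.0939·9/12)
= -157.5116 × 0.93199764 = -146.80
Short position value = −(long value) = $146.80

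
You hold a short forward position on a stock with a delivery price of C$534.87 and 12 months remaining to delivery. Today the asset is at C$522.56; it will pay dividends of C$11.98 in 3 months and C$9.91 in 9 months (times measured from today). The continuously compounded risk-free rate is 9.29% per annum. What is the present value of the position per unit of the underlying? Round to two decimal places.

-C$14.19

PV(remaining dividends) I = 11.98·e^(−0.0929·3/12) + 9.91·e^(−0.0929·9/12) = 20.9480
Current forward F = (S − I)·e^(rT) = (522.56 − 20.9480)·e^(0.0929·12/12) = 501.6120 × 1.097352 = 550.4449
Value (long) = (F − K)·e^(−rT) = (550.4449 − 534.87) × 0.911285 = 14.1932
Short position value = −(long value) = -C$14.19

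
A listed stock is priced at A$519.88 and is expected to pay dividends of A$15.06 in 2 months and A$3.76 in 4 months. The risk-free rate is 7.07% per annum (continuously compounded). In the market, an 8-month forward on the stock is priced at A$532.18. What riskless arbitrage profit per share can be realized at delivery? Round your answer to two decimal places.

PV(dividends) I = 15.06·e^(−0.0707·2/12) + 3.76·e^(−0.0707·4/12) = 18.5560
Fair forward F* = (S − I)·e^(rT) = (519.88 − 18.5560)·e^0.047133 = 501.3240 × 1.048261 = 525.5184
Market A$532.18 > fair 525.5184: forward overpriced → cash-and-carry (borrow at r, buy the stock and collect the dividends, short the forward).
Profit at T = |F_mkt − F*| = |532.18 − 525.5184| = A$6.66 per share

A$6.66 per share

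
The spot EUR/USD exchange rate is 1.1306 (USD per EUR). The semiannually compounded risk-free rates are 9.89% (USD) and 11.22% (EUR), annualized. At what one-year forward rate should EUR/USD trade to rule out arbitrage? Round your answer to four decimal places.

By covered interest parity, F = S · (1+r_USD/2)^(2T) / (1+r_EUR/2)^(2T)
= 1.1306 × 1.101345 / 1.115347 = 1.1306 × 0.987446
F = 1.1164 USD per EUR

1.1164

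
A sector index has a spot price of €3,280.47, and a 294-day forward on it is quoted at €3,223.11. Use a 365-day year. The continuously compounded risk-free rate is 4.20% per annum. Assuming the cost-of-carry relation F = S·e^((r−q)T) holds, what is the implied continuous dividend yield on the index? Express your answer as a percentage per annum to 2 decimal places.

6.39%

From F = S·e^((r−q)T): (r − q) = ln(F/S)/T
ln(3223.11/3280.47) = ln(0.982515) = -0.017640
(r − q) = -0.017640 / (294/365) = -0.021900
q = r − ln(F/S)/T = 0.0420 + 0.021900 = 0.063900
q = 6.39%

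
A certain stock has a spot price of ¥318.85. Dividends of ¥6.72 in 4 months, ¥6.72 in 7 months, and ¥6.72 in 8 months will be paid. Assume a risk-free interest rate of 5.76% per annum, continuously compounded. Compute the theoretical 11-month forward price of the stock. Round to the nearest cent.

PV(dividends) I = 6.72·e^(−0.0576·4/12) + 6.72·e^(−0.0576·7/12) + 6.72·e^(−0.0576·8/12)
I = 6.5922 + 6.4980 + 6.4668 = 19.5570
F = (S − I)·e^(rT) = (318.85 − 19.5570) · e^(0.0576·11/12)
= 299.2930 · e^0.052800 = 299.2930 × 1.054219 = ¥315.52

¥315.52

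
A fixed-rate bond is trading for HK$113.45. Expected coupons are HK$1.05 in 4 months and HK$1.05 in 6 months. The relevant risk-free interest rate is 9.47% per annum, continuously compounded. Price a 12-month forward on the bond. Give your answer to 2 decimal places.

PV(coupons) I = 1.05·e^(−0.0947·4/12) + 1.05·e^(−0.0947·6/12)
I = 1.0174 + 1.0014 = 2.0188
F = (S − I)·e^(rT) = (113.45 − 2.0188) · e^(0.0947·12/12)
= 111.4312 · e^0.094700 = 111.4312 × 1.099329 = HK$122.50

HK$122.50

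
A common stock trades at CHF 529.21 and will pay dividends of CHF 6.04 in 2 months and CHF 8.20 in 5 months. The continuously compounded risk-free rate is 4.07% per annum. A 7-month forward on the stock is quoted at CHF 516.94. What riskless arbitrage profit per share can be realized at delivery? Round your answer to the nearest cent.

PV(dividends) I = 6.04·e^(−0.0407·2/12) + 8.20·e^(−0.0407·5/12) = 14.0613
Fair forward F* = (S − I)·e^(rT) = (529.21 − 14.0613)·e^0.023742 = 515.1487 × 1.024026 = 527.5257
Market CHF 516.94 < fair 527.5257: forward underpriced → reverse cash-and-carry (short the stock, invest proceeds at r, pay the dividends, go long the forward).
Profit at T = |F_mkt − F*| = |516.94 − 527.5257| = CHF 10.59 per share

CHF 10.59 per share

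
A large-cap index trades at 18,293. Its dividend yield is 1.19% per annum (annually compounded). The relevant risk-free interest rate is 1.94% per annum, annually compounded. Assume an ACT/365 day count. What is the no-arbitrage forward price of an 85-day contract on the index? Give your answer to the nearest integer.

F = S · (1+r)^T / (1+q)^T
= 18293 × 1.004485 / 1.002759 = 18293 × 1.001721
F = 18,324

18,324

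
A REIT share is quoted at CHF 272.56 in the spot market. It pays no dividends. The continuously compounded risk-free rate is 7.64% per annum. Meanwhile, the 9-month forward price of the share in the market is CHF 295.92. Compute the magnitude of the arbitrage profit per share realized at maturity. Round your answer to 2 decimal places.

CHF 7.29 per share

Fair forward: F* = S·e^(carry·T), with carry = r = 0.0764
F* = 272.56 · e^(0.0764 × 9/12) = 272.56 · e^0.057300 = 272.56 × 1.058973 = CHF 288.6337
Market CHF 295.92 > fair CHF 288.6337: forward overpriced → cash-and-carry (buy spot, short the forward).
At maturity, profit = |F_mkt − F*| = |295.92 − 288.6337| = CHF 7.29 per share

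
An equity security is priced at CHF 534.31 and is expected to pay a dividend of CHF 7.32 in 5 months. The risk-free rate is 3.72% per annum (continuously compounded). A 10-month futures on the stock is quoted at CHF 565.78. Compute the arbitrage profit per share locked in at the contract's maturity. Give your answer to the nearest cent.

CHF 22.08 per share

PV(dividends) I = 7.32·e^(−0.0372·5/12) = 7.2074
Fair futures F* = (S − I)·e^(rT) = (534.31 − 7.2074)·e^0.031000 = 527.1026 × 1.031486 = 543.6990
Market CHF 565.78 > fair 543.6990: forward overpriced → cash-and-carry (borrow at r, buy the stock and collect the dividends, short the forward).
Profit at T = |F_mkt − F*| = |565.78 − 543.6990| = CHF 22.08 per share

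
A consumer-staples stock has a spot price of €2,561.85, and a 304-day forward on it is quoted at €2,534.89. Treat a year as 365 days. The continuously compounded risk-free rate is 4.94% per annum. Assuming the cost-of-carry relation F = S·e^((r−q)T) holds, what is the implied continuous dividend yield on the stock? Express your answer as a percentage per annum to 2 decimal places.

6.21%

From F = S·e^((r−q)T): (r − q) = ln(F/S)/T
ln(2534.89/2561.85) = ln(0.989476) = -0.010580
(r − q) = -0.010580 / (304/365) = -0.012703
q = r − ln(F/S)/T = 0.0494 + 0.012703 = 0.062103
q = 6.21%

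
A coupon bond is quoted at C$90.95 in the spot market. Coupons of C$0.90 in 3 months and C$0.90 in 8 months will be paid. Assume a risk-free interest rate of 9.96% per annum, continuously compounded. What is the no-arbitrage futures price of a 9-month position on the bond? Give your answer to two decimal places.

PV(coupons) I = 0.90·e^(−0.0996·3/12) + 0.90·e^(−0.0996·8/12)
I = 0.8779 + 0.8422 = 1.7201
F = (S − I)·e^(rT) = (90.95 − 1.7201) · e^(0.0996·9/12)
= 89.2299 · e^0.074700 = 89.2299 × 1.077561 = C$96.15

C$96.15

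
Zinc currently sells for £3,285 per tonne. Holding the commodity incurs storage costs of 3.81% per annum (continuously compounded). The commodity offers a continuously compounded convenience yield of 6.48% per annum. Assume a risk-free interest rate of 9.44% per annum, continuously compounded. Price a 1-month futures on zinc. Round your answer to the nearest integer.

Net carry = r + u − y = 0.0944 + 0.0381 − 0.0648 = 0.0677
F = S·e^((r+u−y)T) = 3285 · e^(0.0677 × 1/12) = 3285 · e^0.005642
= 3285 × 1.005658 = £3,304 per tonne

£3,304 per tonne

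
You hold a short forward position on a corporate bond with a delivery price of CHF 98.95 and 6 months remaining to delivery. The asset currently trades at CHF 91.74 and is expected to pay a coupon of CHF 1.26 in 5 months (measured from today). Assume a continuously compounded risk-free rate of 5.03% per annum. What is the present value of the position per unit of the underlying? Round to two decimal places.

PV(remaining coupons) I = 1.26·e^(−0.0503·5/12) = 1.2339
Current forward F = (S − I)·e^(rT) = (91.74 − 1.2339)·e^(0.0503·6/12) = 90.5061 × 1.025469 = 92.8112
Value (long) = (F − K)·e^(−rT) = (92.8112 − 98.95) × 0.975164 = -5.9863
Short position value = −(long value) = CHF 5.99

CHF 5.99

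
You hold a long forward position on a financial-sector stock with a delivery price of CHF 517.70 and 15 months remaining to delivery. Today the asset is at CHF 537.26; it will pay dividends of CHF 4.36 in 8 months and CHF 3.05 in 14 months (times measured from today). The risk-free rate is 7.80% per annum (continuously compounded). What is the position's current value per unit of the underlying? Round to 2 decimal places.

CHF 60.73

PV(remaining dividends) I = 4.36·e^(−0.0780·8/12) + 3.05·e^(−0.0780·14/12) = 6.9238
Current forward F = (S − I)·e^(rT) = (537.26 − 6.9238)·e^(0.0780·15/12) = 530.3362 × 1.102411 = 584.6485
Value (long) = (F − K)·e^(−rT) = (584.6485 − 517.70) × 0.907102 = 60.7291
Value = CHF 60.73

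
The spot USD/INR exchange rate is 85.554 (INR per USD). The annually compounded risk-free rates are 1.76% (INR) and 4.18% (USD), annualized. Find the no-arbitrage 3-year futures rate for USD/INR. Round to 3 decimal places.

By covered interest parity, F = S · (1+r_INR)^T / (1+r_USD)^T
= 85.554 × 1.053735 / 1.130715 = 85.554 × 0.931919
F = 79.729 INR per USD

79.729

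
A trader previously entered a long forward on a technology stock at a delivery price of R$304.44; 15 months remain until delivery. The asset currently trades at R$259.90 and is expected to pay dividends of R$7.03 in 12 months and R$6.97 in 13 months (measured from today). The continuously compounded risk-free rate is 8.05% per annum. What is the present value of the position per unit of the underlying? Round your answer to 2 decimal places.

PV(remaining dividends) I = 7.03·e^(−0.0805·12/12) + 6.97·e^(−0.0805·13/12) = 12.8742
Current forward F = (S − I)·e^(rT) = (259.90 − 12.8742)·e^(0.0805·15/12) = 247.0258 × 1.105862 = 273.1764
Value (long) = (F − K)·e^(−rT) = (273.1764 − 304.44) × 0.904272 = -28.2708
Value = -R$28.27

-R$28.27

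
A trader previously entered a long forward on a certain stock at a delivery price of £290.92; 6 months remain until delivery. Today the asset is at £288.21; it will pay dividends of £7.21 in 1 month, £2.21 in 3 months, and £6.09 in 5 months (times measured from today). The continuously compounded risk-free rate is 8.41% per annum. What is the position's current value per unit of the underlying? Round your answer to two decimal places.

-£5.93

PV(remaining dividends) I = 7.21·e^(−0.0841·1/12) + 2.21·e^(−0.0841·3/12) + 6.09·e^(−0.0841·5/12) = 15.2040
Current forward F = (S − I)·e^(rT) = (288.21 − 15.2040)·e^(0.0841·6/12) = 273.0060 × 1.042947 = 284.7308
Value (long) = (F − K)·e^(−rT) = (284.7308 − 290.92) × 0.958822 = -5.9343
Value = -£5.93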